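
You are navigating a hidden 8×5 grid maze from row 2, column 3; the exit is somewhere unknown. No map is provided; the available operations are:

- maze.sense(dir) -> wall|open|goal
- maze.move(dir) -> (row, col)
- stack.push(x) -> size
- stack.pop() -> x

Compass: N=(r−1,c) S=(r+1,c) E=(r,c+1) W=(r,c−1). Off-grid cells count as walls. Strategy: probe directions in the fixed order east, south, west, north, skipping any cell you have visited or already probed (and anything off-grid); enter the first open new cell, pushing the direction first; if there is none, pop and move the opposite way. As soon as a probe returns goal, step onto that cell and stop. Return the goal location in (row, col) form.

>> maze.sense(dir→east)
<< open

>> stack.push(x→east)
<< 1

>> maze.move(dir→east)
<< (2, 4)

>> maze.sense(dir→south)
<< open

>> stack.push(x→south)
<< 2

>> maze.move(dir→south)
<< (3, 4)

>> maze.sense(dir→south)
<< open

>> stack.push(x→south)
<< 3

>> maze.move(dir→south)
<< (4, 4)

>> maze.sense(dir→south)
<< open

>> stack.push(x→south)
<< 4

>> maze.move(dir→south)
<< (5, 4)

>> maze.sense(dir→south)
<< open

>> stack.push(x→south)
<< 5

>> maze.move(dir→south)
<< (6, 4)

>> maze.sense(dir→south)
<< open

>> stack.push(x→south)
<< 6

>> maze.move(dir→south)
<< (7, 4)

>> maze.sense(dir→west)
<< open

>> stack.push(x→west)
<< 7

>> maze.move(dir→west)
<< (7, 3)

>> maze.sense(dir→west)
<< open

>> stack.push(x→west)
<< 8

>> maze.move(dir→west)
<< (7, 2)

>> maze.sense(dir→west)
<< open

>> stack.push(x→west)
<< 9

>> maze.move(dir→west)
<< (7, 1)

>> maze.sense(dir→west)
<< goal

>> maze.move(dir→west)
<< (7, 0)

Answer: (7, 0)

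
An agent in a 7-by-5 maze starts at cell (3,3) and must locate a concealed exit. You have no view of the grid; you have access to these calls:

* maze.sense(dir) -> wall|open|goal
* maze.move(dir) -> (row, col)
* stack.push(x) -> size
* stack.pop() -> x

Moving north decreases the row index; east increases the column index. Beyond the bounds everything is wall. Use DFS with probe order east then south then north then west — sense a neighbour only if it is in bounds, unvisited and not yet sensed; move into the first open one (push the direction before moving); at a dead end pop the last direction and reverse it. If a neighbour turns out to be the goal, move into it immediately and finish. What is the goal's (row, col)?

I run sense(east), → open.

Now I run push(east), → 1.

Calling move(east), which returns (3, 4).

Calling sense(south), and see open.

Calling push(south), yielding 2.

I call move(south), — result: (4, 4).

Invoking sense(south), and observe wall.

I run sense(west), : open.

I try push(west), : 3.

I run move(west), and see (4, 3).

I call sense(south), giving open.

I try push(south), giving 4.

Then move(south), which returns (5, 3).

Then sense(south), and get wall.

Now I run sense(west), → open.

Using push(west), — result: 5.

I run move(west), and get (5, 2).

I call sense(south), which returns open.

I use push(south), which returns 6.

Calling move(south), yielding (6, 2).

Invoking sense(west), and see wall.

I use pop(), and see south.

Then move(north), giving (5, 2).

Using sense(north), : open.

I run push(north), and observe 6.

Calling move(north), yielding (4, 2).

Now I run sense(north), giving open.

I use push(north), yielding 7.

Calling move(north), and observe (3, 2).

I invoke sense(north), which returns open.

Invoking push(north), yielding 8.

I invoke move(north), → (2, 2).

Now I run sense(east), : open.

Then push(east), giving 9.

I call move(east), which returns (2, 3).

I invoke sense(east), yielding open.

Invoking push(east), and get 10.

I call move(east), yielding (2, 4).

Then sense(north), which returns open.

I invoke push(north), — result: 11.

Then move(north), : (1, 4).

I call sense(north), which returns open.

Then push(north), — result: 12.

Next I call move(north), and see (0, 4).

I call sense(west), and see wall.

Calling pop(), — result: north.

Then move(south), → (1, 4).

I use sense(west), — result: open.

Calling push(west), : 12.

Using move(west), and get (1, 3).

I try sense(west), which returns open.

I try push(west), yielding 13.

Next I call move(west), giving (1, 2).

Now I run sense(north), : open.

I run push(north), and get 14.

I call move(north), which returns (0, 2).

Using sense(west), — result: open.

Now I run push(west), yielding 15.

Next I call move(west), and get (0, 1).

I run sense(south), and see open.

I try push(south), — result: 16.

I use move(south), and observe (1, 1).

I call sense(south), and observe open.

Invoking push(south), → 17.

Next I call move(south), : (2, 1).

Now I run sense(south), and observe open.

I call push(south), and get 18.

I run move(south), — result: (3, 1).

Invoking sense(south), and get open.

I use push(south), and get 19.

Invoking move(south), and get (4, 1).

I call sense(south), and see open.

Calling push(south), which returns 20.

Then move(south), which returns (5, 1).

I call sense(west), → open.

I call push(west), and observe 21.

Calling move(west), → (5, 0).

I call sense(south), yielding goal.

Now I run move(south), — result: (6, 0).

Answer: (6, 0)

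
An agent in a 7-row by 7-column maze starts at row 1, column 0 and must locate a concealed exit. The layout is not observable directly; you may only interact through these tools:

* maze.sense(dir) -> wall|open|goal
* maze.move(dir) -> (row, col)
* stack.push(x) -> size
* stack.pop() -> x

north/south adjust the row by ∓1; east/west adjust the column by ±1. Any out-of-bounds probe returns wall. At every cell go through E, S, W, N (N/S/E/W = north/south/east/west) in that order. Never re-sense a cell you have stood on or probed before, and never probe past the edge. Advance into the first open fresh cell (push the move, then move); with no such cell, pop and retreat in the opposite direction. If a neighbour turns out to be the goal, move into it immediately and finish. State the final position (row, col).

% 1. sense(dir='east') : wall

% 2. sense(dir='south') : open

% 3. push(x='south') : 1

% 4. move(dir='south') : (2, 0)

% 5. sense(dir='east') : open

% 6. push(x='east') : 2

% 7. move(dir='east') : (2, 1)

% 8. sense(dir='east') : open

% 9. push(x='east') : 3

% 10. move(dir='east') : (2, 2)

% 11. sense(dir='east') : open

% 12. push(x='east') : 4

% 13. move(dir='east') : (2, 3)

% 14. sense(dir='east') : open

% 15. push(x='east') : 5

% 16. move(dir='east') : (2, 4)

% 17. sense(dir='east') : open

% 18. push(x='east') : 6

% 19. move(dir='east') : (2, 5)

% 20. sense(dir='east') : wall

% 21. sense(dir='south') : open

% 22. push(x='south') : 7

% 23. move(dir='south') : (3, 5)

% 24. sense(dir='east') : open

% 25. push(x='east') : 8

% 26. move(dir='east') : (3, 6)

% 27. sense(dir='south') : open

% 28. push(x='south') : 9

% 29. move(dir='south') : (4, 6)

% 30. sense(dir='south') : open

% 31. push(x='south') : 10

% 32. move(dir='south') : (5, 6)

% 33. sense(dir='south') : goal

% 34. move(dir='south') : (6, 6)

Answer: (6, 6)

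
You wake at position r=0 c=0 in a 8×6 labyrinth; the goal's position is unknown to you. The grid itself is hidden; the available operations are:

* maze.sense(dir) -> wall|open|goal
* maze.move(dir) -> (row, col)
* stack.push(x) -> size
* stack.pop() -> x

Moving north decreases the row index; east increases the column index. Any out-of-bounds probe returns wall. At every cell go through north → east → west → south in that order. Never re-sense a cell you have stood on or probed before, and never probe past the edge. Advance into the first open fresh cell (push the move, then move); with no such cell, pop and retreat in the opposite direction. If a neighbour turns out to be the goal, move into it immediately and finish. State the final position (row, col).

~$ maze.sense dir→east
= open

~$ stack.push x→east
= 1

~$ maze.move dir→east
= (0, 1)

~$ maze.sense dir→east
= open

~$ stack.push x→east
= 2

~$ maze.move dir→east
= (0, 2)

~$ maze.sense dir→east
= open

~$ stack.push x→east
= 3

~$ maze.move dir→east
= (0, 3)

~$ maze.sense dir→east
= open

~$ stack.push x→east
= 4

~$ maze.move dir→east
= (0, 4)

~$ maze.sense dir→east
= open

~$ stack.push x→east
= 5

~$ maze.move dir→east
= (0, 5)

~$ maze.sense dir→south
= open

~$ stack.push x→south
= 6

~$ maze.move dir→south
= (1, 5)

~$ maze.sense dir→west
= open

~$ stack.push x→west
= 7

~$ maze.move dir→west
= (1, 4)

~$ maze.sense dir→west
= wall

~$ maze.sense dir→south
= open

~$ stack.push x→south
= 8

~$ maze.move dir→south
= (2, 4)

~$ maze.sense dir→east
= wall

~$ maze.sense dir→west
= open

~$ stack.push x→west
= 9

~$ maze.move dir→west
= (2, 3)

~$ maze.sense dir→west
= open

~$ stack.push x→west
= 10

~$ maze.move dir→west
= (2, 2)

~$ maze.sense dir→north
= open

~$ stack.push x→north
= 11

~$ maze.move dir→north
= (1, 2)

~$ maze.sense dir→west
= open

~$ stack.push x→west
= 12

~$ maze.move dir→west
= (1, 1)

~$ maze.sense dir→west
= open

~$ stack.push x→west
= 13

~$ maze.move dir→west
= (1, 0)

~$ maze.sense dir→south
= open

~$ stack.push x→south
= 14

~$ maze.move dir→south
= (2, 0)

~$ maze.sense dir→east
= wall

~$ maze.sense dir→south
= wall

~$ stack.pop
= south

~$ maze.move dir→north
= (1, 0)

~$ stack.pop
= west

~$ maze.move dir→east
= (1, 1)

~$ stack.pop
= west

~$ maze.move dir→east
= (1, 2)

~$ stack.pop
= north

~$ maze.move dir→south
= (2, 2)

~$ maze.sense dir→south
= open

~$ stack.push x→south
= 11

~$ maze.move dir→south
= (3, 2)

~$ maze.sense dir→east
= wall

~$ maze.sense dir→west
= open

~$ stack.push x→west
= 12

~$ maze.move dir→west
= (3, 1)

~$ maze.sense dir→south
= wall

~$ stack.pop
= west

~$ maze.move dir→east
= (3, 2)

~$ maze.sense dir→south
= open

~$ stack.push x→south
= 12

~$ maze.move dir→south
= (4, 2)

~$ maze.sense dir→east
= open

~$ stack.push x→east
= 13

~$ maze.move dir→east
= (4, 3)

~$ maze.sense dir→east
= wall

~$ maze.sense dir→south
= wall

~$ stack.pop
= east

~$ maze.move dir→west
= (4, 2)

~$ maze.sense dir→south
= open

~$ stack.push x→south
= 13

~$ maze.move dir→south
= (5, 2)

~$ maze.sense dir→west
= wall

~$ maze.sense dir→south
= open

~$ stack.push x→south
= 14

~$ maze.move dir→south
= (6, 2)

~$ maze.sense dir→east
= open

~$ stack.push x→east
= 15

~$ maze.move dir→east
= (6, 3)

~$ maze.sense dir→east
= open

~$ stack.push x→east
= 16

~$ maze.move dir→east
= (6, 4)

~$ maze.sense dir→north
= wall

~$ maze.sense dir→east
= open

~$ stack.push x→east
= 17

~$ maze.move dir→east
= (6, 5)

~$ maze.sense dir→north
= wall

~$ maze.sense dir→south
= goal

~$ maze.move dir→south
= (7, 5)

Answer: (7, 5)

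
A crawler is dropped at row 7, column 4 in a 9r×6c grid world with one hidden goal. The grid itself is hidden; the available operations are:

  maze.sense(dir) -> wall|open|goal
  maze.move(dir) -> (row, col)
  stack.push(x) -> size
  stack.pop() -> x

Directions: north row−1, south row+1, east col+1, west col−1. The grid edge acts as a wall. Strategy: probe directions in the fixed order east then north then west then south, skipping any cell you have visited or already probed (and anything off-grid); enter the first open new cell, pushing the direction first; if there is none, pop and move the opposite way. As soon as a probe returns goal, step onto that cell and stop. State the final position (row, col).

·→ sense(dir→east)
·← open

·→ push(x→east)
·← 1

·→ move(dir→east)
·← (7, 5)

·→ sense(dir→north)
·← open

·→ push(x→north)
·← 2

·→ move(dir→north)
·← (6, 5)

·→ sense(dir→north)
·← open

·→ push(x→north)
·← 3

·→ move(dir→north)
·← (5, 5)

·→ sense(dir→north)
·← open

·→ push(x→north)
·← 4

·→ move(dir→north)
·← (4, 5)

·→ sense(dir→north)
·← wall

·→ sense(dir→west)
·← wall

·→ pop()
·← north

·→ move(dir→south)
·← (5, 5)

·→ sense(dir→west)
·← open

·→ push(x→west)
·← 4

·→ move(dir→west)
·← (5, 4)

·→ sense(dir→west)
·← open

·→ push(x→west)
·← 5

·→ move(dir→west)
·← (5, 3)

·→ sense(dir→north)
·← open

·→ push(x→north)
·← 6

·→ move(dir→north)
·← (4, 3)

·→ sense(dir→north)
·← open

·→ push(x→north)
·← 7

·→ move(dir→north)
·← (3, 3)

·→ sense(dir→east)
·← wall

·→ sense(dir→north)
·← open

·→ push(x→north)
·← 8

·→ move(dir→north)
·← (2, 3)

·→ sense(dir→east)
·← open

·→ push(x→east)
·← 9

·→ move(dir→east)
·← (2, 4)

·→ sense(dir→east)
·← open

·→ push(x→east)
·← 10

·→ move(dir→east)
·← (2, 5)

·→ sense(dir→north)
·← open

·→ push(x→north)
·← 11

·→ move(dir→north)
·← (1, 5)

·→ sense(dir→north)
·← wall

·→ sense(dir→west)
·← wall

·→ pop()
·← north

·→ move(dir→south)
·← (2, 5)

·→ pop()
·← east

·→ move(dir→west)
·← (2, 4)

·→ pop()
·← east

·→ move(dir→west)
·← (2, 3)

·→ sense(dir→north)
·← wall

·→ sense(dir→west)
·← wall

·→ pop()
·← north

·→ move(dir→south)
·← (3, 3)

·→ sense(dir→west)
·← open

·→ push(x→west)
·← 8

·→ move(dir→west)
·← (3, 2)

·→ sense(dir→west)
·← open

·→ push(x→west)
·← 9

·→ move(dir→west)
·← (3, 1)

·→ sense(dir→north)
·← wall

·→ sense(dir→west)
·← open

·→ push(x→west)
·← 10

·→ move(dir→west)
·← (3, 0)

·→ sense(dir→north)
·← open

·→ push(x→north)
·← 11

·→ move(dir→north)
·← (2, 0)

·→ sense(dir→north)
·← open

·→ push(x→north)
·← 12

·→ move(dir→north)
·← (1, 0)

·→ sense(dir→east)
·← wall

·→ sense(dir→north)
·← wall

·→ pop()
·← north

·→ move(dir→south)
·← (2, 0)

·→ pop()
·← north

·→ move(dir→south)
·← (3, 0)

·→ sense(dir→south)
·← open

·→ push(x→south)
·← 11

·→ move(dir→south)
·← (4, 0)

·→ sense(dir→east)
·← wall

·→ sense(dir→south)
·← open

·→ push(x→south)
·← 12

·→ move(dir→south)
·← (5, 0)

·→ sense(dir→east)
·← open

·→ push(x→east)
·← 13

·→ move(dir→east)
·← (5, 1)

·→ sense(dir→east)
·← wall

·→ sense(dir→south)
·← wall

·→ pop()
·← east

·→ move(dir→west)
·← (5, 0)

·→ sense(dir→south)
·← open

·→ push(x→south)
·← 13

·→ move(dir→south)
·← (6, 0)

·→ sense(dir→south)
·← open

·→ push(x→south)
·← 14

·→ move(dir→south)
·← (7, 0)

·→ sense(dir→east)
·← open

·→ push(x→east)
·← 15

·→ move(dir→east)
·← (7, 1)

·→ sense(dir→east)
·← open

·→ push(x→east)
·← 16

·→ move(dir→east)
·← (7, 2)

·→ sense(dir→east)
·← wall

·→ sense(dir→north)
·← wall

·→ sense(dir→south)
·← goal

·→ move(dir→south)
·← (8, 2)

Answer: (8, 2)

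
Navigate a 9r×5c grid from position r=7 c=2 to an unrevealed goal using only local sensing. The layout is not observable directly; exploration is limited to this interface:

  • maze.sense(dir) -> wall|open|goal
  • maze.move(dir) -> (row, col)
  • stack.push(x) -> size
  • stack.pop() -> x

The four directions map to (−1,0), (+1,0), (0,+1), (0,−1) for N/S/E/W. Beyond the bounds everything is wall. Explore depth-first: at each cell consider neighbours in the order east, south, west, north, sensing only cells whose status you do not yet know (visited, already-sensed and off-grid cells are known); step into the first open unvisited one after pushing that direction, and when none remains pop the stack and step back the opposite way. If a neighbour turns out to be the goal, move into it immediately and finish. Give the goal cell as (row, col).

I invoke sense(east), and see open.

Calling push(east), and get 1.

I try move(east), which returns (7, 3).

I invoke sense(east), and see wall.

I call sense(south), yielding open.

Using push(south), and observe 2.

Then move(south), : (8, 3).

Invoking sense(east), — result: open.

I call push(east), yielding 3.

I run move(east), — result: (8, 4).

I run pop, : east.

I use move(west), giving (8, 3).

Using sense(west), and observe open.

Calling push(west), and get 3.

I try move(west), which returns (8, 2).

Using sense(west), giving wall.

Using pop(), yielding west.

Invoking move(east), and get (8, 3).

I use pop(), and see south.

Calling move(north), which returns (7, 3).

Invoking sense(north), yielding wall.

I use pop, : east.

I invoke move(west), which returns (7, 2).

Invoking sense(west), and get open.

Using push(west), — result: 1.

I use move(west), and observe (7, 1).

Invoking sense(west), : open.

Now I run push(west), : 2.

Next I call move(west), and see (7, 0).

Then sense(south), and observe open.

Using push(south), and see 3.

Calling move(south), and observe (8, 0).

Next I call pop, and observe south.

I use move(north), : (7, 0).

Then sense(north), which returns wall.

Invoking pop(), → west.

Next I call move(east), and get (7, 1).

I use sense(north), which returns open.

Now I run push(north), giving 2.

I invoke move(north), : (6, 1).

I invoke sense(east), and observe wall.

I use sense(north), → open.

Using push(north), yielding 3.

Then move(north), which returns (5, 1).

I run sense(east), which returns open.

I call push(east), and see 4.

Then move(east), which returns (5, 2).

I try sense(east), and observe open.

Using push(east), and see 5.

Next I call move(east), — result: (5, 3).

I try sense(east), and observe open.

I use push(east), which returns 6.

Next I call move(east), and observe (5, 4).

Using sense(south), and see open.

Then push(south), giving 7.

I call move(south), → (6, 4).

Invoking pop(), and observe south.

Then move(north), giving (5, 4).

Then sense(north), and get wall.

Next I call pop(), : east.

Then move(west), and observe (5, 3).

I use sense(north), and observe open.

Calling push(north), and see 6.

Now I run move(north), and get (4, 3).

Invoking sense(west), — result: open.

I run push(west), giving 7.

I try move(west), : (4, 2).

Invoking sense(west), → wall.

Using sense(north), which returns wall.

Next I call pop, which returns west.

Next I call move(east), → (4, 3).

Then sense(north), → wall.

Using pop(), which returns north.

Next I call move(south), : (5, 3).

Using pop, and see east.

I invoke move(west), and observe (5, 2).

I call pop, and observe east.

Next I call move(west), and observe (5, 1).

I use sense(west), and get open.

I use push(west), → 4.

I try move(west), : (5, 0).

I invoke sense(north), and observe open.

Next I call push(north), — result: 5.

Using move(north), giving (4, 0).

Invoking sense(north), — result: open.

I try push(north), : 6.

Then move(north), giving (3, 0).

I call sense(east), : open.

I invoke push(east), and observe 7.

Next I call move(east), — result: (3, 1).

Calling sense(north), : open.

I run push(north), giving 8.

Using move(north), and see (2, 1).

Next I call sense(east), and observe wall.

I run sense(west), which returns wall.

Using sense(north), and see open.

Next I call push(north), → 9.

Using move(north), and observe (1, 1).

I call sense(east), yielding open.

Then push(east), yielding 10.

Calling move(east), which returns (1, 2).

Invoking sense(east), which returns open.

I try push(east), : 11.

Using move(east), and observe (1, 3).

Invoking sense(east), — result: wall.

Using sense(south), and see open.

I try push(south), — result: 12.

I try move(south), giving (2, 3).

I try sense(east), which returns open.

Then push(east), giving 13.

I try move(east), yielding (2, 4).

Calling sense(south), giving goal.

Then move(south), and observe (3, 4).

Answer: (3, 4)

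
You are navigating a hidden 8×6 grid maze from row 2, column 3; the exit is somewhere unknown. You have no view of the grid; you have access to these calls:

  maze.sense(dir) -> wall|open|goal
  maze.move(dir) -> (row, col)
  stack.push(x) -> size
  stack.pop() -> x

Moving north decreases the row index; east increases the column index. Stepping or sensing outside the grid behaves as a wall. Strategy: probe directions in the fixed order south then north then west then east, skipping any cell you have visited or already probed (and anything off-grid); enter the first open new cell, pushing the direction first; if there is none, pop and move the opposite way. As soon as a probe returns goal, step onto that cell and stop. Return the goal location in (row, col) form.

Calling maze.sense with dir='south', and get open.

Next I call stack.push with x='south', and see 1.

Next I call maze.move with dir='south', which returns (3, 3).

Then maze.sense with dir='south', which returns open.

I try stack.push with x='south', and get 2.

Calling maze.move with dir='south', : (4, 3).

Then maze.sense with dir='south', and get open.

Calling stack.push with x='south', and observe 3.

Using maze.move with dir='south', and observe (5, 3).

I try maze.sense with dir='south', yielding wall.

Using maze.sense with dir='west', and see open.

Using stack.push with x='west', yielding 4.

Next I call maze.move with dir='west', : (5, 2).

Calling maze.sense with dir='south', — result: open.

Calling stack.push with x='south', and see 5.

Then maze.move with dir='south', and see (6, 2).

I call maze.sense with dir='south', : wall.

I call maze.sense with dir='west', — result: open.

I try stack.push with x='west', and get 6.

Next I call maze.move with dir='west', yielding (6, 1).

Now I run maze.sense with dir='south', — result: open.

Calling stack.push with x='south', yielding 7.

I run maze.move with dir='south', : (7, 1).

I use maze.sense with dir='west', → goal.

Calling maze.move with dir='west', → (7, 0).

Answer: (7, 0)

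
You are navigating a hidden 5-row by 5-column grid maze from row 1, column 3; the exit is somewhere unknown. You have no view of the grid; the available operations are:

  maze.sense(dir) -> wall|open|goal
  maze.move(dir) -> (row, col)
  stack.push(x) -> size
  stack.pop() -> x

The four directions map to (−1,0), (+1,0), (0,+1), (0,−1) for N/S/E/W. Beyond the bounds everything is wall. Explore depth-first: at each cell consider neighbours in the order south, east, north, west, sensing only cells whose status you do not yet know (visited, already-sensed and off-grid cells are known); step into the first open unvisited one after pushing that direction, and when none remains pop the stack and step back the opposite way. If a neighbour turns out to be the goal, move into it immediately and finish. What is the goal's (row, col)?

==> maze.sense(dir→south)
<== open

==> stack.push(x→south)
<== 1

==> maze.move(dir→south)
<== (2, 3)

==> maze.sense(dir→south)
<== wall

==> maze.sense(dir→east)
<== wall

==> maze.sense(dir→west)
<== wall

==> stack.pop()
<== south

==> maze.move(dir→north)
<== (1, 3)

==> maze.sense(dir→east)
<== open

==> stack.push(x→east)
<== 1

==> maze.move(dir→east)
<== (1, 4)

==> maze.sense(dir→north)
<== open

==> stack.push(x→north)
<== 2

==> maze.move(dir→north)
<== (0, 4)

==> maze.sense(dir→west)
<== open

==> stack.push(x→west)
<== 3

==> maze.move(dir→west)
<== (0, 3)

==> maze.sense(dir→west)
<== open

==> stack.push(x→west)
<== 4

==> maze.move(dir→west)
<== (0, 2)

==> maze.sense(dir→south)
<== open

==> stack.push(x→south)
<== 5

==> maze.move(dir→south)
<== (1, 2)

==> maze.sense(dir→west)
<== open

==> stack.push(x→west)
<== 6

==> maze.move(dir→west)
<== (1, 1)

==> maze.sense(dir→south)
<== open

==> stack.push(x→south)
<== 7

==> maze.move(dir→south)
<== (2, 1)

==> maze.sense(dir→south)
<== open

==> stack.push(x→south)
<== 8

==> maze.move(dir→south)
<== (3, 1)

==> maze.sense(dir→south)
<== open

==> stack.push(x→south)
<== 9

==> maze.move(dir→south)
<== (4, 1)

==> maze.sense(dir→east)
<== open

==> stack.push(x→east)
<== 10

==> maze.move(dir→east)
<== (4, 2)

==> maze.sense(dir→east)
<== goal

==> maze.move(dir→east)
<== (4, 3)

Answer: (4, 3)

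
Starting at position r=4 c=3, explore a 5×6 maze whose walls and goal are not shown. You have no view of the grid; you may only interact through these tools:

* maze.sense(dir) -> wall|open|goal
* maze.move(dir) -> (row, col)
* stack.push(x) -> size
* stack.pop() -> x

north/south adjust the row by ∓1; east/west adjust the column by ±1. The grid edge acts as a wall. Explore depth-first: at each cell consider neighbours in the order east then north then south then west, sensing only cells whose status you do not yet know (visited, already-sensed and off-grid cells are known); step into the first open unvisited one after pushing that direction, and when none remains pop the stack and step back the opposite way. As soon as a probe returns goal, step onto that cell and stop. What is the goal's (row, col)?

Then sense passing dir→east, giving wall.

Now I run sense passing dir→north, and observe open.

I call push passing x→north, — result: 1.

Calling move passing dir→north, giving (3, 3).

I use sense passing dir→east, → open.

Then push passing x→east, and observe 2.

I call move passing dir→east, yielding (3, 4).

Using sense passing dir→east, which returns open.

I run push passing x→east, and observe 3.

Next I call move passing dir→east, yielding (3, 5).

Next I call sense passing dir→north, giving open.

I call push passing x→north, and get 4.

Next I call move passing dir→north, and see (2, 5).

Then sense passing dir→north, and observe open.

Next I call push passing x→north, and see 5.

I call move passing dir→north, which returns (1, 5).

Then sense passing dir→north, yielding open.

Calling push passing x→north, giving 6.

I invoke move passing dir→north, which returns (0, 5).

I try sense passing dir→west, and get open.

Calling push passing x→west, which returns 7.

Calling move passing dir→west, → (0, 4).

Then sense passing dir→south, and observe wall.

Then sense passing dir→west, → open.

I use push passing x→west, — result: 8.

Calling move passing dir→west, which returns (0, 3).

I call sense passing dir→south, : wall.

Invoking sense passing dir→west, yielding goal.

I try move passing dir→west, giving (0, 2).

Answer: (0, 2)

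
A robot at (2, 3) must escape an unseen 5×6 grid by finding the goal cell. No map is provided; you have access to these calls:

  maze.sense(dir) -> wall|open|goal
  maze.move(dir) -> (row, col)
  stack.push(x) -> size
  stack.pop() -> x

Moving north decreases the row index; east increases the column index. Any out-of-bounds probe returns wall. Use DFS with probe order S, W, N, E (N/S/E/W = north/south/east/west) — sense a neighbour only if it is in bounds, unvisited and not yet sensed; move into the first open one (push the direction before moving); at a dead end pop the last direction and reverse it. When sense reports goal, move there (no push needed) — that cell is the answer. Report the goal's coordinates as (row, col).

> maze.sense south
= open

> stack.push south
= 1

> maze.move south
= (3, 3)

> maze.sense south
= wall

> maze.sense west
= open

> stack.push west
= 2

> maze.move west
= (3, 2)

> maze.sense south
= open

> stack.push south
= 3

> maze.move south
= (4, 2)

> maze.sense west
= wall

> stack.pop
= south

> maze.move north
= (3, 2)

> maze.sense west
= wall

> maze.sense north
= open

> stack.push north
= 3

> maze.move north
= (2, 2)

> maze.sense west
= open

> stack.push west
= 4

> maze.move west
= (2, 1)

> maze.sense west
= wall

> maze.sense north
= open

> stack.push north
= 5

> maze.move north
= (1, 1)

> maze.sense west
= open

> stack.push west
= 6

> maze.move west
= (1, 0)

> maze.sense north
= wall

> stack.pop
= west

> maze.move east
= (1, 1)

> maze.sense north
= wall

> maze.sense east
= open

> stack.push east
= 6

> maze.move east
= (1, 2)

> maze.sense north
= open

> stack.push north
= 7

> maze.move north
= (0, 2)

> maze.sense east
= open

> stack.push east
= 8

> maze.move east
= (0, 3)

> maze.sense south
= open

> stack.push south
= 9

> maze.move south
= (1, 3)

> maze.sense east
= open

> stack.push east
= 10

> maze.move east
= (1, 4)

> maze.sense south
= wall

> maze.sense north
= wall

> maze.sense east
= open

> stack.push east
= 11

> maze.move east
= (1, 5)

> maze.sense south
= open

> stack.push south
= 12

> maze.move south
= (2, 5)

> maze.sense south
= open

> stack.push south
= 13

> maze.move south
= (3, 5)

> maze.sense south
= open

> stack.push south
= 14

> maze.move south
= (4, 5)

> maze.sense west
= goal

> maze.move west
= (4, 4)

Answer: (4, 4)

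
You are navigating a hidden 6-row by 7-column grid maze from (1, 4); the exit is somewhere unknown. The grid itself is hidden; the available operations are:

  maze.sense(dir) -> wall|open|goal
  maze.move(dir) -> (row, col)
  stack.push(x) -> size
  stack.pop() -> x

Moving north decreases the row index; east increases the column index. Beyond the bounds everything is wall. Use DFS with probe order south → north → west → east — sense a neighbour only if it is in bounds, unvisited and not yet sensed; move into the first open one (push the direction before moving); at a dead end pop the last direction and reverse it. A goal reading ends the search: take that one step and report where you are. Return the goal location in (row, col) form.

I run sense passing dir='south', : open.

Using push passing x='south', and get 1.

I use move passing dir='south', and observe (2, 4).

I call sense passing dir='south', : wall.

I run sense passing dir='west', giving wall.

I use sense passing dir='east', and observe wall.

I invoke pop, and see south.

Calling move passing dir='north', giving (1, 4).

Using sense passing dir='north', which returns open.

Now I run push passing x='north', and see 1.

Using move passing dir='north', giving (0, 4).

I run sense passing dir='west', yielding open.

Now I run push passing x='west', giving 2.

I call move passing dir='west', and see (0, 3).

Next I call sense passing dir='south', giving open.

I try push passing x='south', — result: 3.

I invoke move passing dir='south', and observe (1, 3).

I use sense passing dir='west', → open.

I use push passing x='west', and get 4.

Now I run move passing dir='west', : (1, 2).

Using sense passing dir='south', → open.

Calling push passing x='south', and observe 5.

I invoke move passing dir='south', and get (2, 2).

Invoking sense passing dir='south', which returns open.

I use push passing x='south', — result: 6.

Now I run move passing dir='south', — result: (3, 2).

I run sense passing dir='south', and get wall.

Now I run sense passing dir='west', → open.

Then push passing x='west', which returns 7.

Invoking move passing dir='west', — result: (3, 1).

I use sense passing dir='south', and see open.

I try push passing x='south', and observe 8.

Calling move passing dir='south', and get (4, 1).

I run sense passing dir='south', → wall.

I use sense passing dir='west', giving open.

Calling push passing x='west', and get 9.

Now I run move passing dir='west', giving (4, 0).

Invoking sense passing dir='south', : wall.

I call sense passing dir='north', → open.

I call push passing x='north', : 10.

Next I call move passing dir='north', which returns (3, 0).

Using sense passing dir='north', and see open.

Now I run push passing x='north', and get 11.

Then move passing dir='north', and observe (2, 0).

I use sense passing dir='north', and observe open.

Next I call push passing x='north', and get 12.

Next I call move passing dir='north', and see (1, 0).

I call sense passing dir='north', — result: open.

Using push passing x='north', which returns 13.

I use move passing dir='north', : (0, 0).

I try sense passing dir='east', which returns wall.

I call pop(), and get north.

I use move passing dir='south', giving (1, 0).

I run sense passing dir='east', yielding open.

I use push passing x='east', and see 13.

I try move passing dir='east', : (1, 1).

Invoking sense passing dir='south', and get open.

Then push passing x='south', giving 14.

Now I run move passing dir='south', which returns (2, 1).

Then pop(), and observe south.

Now I run move passing dir='north', giving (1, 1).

Calling pop, — result: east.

Now I run move passing dir='west', and see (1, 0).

Now I run pop(), : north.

Then move passing dir='south', and get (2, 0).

Then pop(), and see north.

I use move passing dir='south', and get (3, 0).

I try pop, : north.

Next I call move passing dir='south', and observe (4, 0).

I call pop(), and see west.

I run move passing dir='east', → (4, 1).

Next I call pop(), and see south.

Next I call move passing dir='north', which returns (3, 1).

Calling pop, — result: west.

Calling move passing dir='east', giving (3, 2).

I use sense passing dir='east', — result: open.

Calling push passing x='east', and get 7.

I invoke move passing dir='east', and see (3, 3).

I invoke sense passing dir='south', which returns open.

Calling push passing x='south', — result: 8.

I invoke move passing dir='south', — result: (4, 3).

Invoking sense passing dir='south', — result: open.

Using push passing x='south', which returns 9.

I invoke move passing dir='south', : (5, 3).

Calling sense passing dir='west', and see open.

I call push passing x='west', giving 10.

Then move passing dir='west', : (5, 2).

Then pop(), which returns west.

I call move passing dir='east', — result: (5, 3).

Calling sense passing dir='east', — result: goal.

I invoke move passing dir='east', and see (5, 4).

Answer: (5, 4)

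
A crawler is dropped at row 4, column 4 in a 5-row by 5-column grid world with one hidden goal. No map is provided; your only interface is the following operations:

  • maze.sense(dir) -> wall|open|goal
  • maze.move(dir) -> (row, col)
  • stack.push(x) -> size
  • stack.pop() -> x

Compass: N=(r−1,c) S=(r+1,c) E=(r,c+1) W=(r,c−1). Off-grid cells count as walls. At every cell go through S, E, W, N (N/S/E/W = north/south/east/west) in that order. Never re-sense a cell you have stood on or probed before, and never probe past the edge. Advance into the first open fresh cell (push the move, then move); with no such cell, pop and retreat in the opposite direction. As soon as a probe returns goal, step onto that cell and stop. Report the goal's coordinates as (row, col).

CALL maze.sense[dir→west]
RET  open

CALL stack.push[x→west]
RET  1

CALL maze.move[dir→west]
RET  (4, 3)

CALL maze.sense[dir→west]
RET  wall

CALL maze.sense[dir→north]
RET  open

CALL stack.push[x→north]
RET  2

CALL maze.move[dir→north]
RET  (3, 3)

CALL maze.sense[dir→east]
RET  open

CALL stack.push[x→east]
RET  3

CALL maze.move[dir→east]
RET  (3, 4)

CALL maze.sense[dir→north]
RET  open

CALL stack.push[x→north]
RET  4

CALL maze.move[dir→north]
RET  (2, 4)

CALL maze.sense[dir→west]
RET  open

CALL stack.push[x→west]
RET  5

CALL maze.move[dir→west]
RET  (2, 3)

CALL maze.sense[dir→west]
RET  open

CALL stack.push[x→west]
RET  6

CALL maze.move[dir→west]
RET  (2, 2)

CALL maze.sense[dir→south]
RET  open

CALL stack.push[x→south]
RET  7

CALL maze.move[dir→south]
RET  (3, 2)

CALL maze.sense[dir→west]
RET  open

CALL stack.push[x→west]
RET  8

CALL maze.move[dir→west]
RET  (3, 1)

CALL maze.sense[dir→south]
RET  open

CALL stack.push[x→south]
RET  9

CALL maze.move[dir→south]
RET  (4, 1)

CALL maze.sense[dir→west]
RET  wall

CALL stack.pop[]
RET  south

CALL maze.move[dir→north]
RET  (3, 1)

CALL maze.sense[dir→west]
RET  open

CALL stack.push[x→west]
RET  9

CALL maze.move[dir→west]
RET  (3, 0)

CALL maze.sense[dir→north]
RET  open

CALL stack.push[x→north]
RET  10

CALL maze.move[dir→north]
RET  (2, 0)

CALL maze.sense[dir→east]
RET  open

CALL stack.push[x→east]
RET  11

CALL maze.move[dir→east]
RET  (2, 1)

CALL maze.sense[dir→north]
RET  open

CALL stack.push[x→north]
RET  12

CALL maze.move[dir→north]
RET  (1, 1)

CALL maze.sense[dir→east]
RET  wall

CALL maze.sense[dir→west]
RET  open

CALL stack.push[x→west]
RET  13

CALL maze.move[dir→west]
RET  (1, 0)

CALL maze.sense[dir→north]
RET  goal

CALL maze.move[dir→north]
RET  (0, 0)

Answer: (0, 0)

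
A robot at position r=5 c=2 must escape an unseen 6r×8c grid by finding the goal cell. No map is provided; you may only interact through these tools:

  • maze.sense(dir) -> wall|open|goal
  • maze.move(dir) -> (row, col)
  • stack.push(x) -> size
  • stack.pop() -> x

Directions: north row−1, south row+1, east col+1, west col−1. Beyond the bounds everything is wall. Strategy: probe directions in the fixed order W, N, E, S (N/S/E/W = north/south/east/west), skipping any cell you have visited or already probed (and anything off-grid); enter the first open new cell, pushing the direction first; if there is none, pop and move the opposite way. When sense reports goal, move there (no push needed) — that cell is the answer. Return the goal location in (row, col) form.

>> maze.sense(dir='west')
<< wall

>> maze.sense(dir='north')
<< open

>> stack.push(x='north')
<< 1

>> maze.move(dir='north')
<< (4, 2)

>> maze.sense(dir='west')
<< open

>> stack.push(x='west')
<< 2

>> maze.move(dir='west')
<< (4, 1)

>> maze.sense(dir='west')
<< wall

>> maze.sense(dir='north')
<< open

>> stack.push(x='north')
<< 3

>> maze.move(dir='north')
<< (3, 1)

>> maze.sense(dir='west')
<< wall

>> maze.sense(dir='north')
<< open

>> stack.push(x='north')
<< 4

>> maze.move(dir='north')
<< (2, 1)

>> maze.sense(dir='west')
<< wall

>> maze.sense(dir='north')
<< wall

>> maze.sense(dir='east')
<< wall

>> stack.pop()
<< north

>> maze.move(dir='south')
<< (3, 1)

>> maze.sense(dir='east')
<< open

>> stack.push(x='east')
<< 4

>> maze.move(dir='east')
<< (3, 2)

>> maze.sense(dir='east')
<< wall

>> stack.pop()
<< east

>> maze.move(dir='west')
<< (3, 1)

>> stack.pop()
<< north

>> maze.move(dir='south')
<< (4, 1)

>> stack.pop()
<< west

>> maze.move(dir='east')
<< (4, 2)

>> maze.sense(dir='east')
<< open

>> stack.push(x='east')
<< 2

>> maze.move(dir='east')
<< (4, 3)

>> maze.sense(dir='east')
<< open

>> stack.push(x='east')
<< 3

>> maze.move(dir='east')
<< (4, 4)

>> maze.sense(dir='north')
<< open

>> stack.push(x='north')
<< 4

>> maze.move(dir='north')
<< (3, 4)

>> maze.sense(dir='north')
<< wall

>> maze.sense(dir='east')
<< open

>> stack.push(x='east')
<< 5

>> maze.move(dir='east')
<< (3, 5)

>> maze.sense(dir='north')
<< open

>> stack.push(x='north')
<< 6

>> maze.move(dir='north')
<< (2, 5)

>> maze.sense(dir='north')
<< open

>> stack.push(x='north')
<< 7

>> maze.move(dir='north')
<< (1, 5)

>> maze.sense(dir='west')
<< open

>> stack.push(x='west')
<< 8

>> maze.move(dir='west')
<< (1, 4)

>> maze.sense(dir='west')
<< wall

>> maze.sense(dir='north')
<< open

>> stack.push(x='north')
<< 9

>> maze.move(dir='north')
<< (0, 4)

>> maze.sense(dir='west')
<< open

>> stack.push(x='west')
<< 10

>> maze.move(dir='west')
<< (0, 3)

>> maze.sense(dir='west')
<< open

>> stack.push(x='west')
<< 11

>> maze.move(dir='west')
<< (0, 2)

>> maze.sense(dir='west')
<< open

>> stack.push(x='west')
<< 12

>> maze.move(dir='west')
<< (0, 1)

>> maze.sense(dir='west')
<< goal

>> maze.move(dir='west')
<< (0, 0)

Answer: (0, 0)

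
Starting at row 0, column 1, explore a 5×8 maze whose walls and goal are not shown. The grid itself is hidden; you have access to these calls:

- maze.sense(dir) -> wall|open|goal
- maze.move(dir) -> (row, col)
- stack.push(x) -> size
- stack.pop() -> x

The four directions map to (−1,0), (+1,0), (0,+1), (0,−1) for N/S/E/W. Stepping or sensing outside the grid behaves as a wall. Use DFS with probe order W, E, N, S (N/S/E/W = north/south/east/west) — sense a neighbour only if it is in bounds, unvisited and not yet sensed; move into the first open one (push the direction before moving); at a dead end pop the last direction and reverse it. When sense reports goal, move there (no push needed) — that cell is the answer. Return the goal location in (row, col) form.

> maze.sense west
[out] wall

> maze.sense east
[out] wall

> maze.sense south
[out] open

> stack.push south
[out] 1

> maze.move south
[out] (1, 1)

> maze.sense west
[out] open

> stack.push west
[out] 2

> maze.move west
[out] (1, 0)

> maze.sense south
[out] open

> stack.push south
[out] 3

> maze.move south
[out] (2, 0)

> maze.sense east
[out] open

> stack.push east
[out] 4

> maze.move east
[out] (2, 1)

> maze.sense east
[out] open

> stack.push east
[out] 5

> maze.move east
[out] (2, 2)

> maze.sense east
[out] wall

> maze.sense north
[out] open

> stack.push north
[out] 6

> maze.move north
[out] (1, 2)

> maze.sense east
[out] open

> stack.push east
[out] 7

> maze.move east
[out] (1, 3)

> maze.sense east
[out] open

> stack.push east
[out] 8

> maze.move east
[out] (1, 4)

> maze.sense east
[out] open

> stack.push east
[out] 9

> maze.move east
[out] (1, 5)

> maze.sense east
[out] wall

> maze.sense north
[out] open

> stack.push north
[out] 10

> maze.move north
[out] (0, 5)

> maze.sense west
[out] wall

> maze.sense east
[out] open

> stack.push east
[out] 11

> maze.move east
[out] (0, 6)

> maze.sense east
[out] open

> stack.push east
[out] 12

> maze.move east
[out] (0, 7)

> maze.sense south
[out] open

> stack.push south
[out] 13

> maze.move south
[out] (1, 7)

> maze.sense south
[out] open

> stack.push south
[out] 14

> maze.move south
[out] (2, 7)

> maze.sense west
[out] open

> stack.push west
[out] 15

> maze.move west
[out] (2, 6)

> maze.sense west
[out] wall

> maze.sense south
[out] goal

> maze.move south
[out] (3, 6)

Answer: (3, 6)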